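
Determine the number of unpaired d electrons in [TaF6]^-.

0

Each fluoride is −1; balancing the −1 overall charge requires Ta(V).
Group 5 minus oxidation state 5 gives a d⁰ configuration.
In an octahedral field the d⁰ configuration is t₂g⁰e_g⁰, giving 0 unpaired electrons.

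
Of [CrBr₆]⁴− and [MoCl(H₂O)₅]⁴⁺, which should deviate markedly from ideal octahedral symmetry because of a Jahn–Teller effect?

[CrBr₆]⁴−: Ligand charges: each bromide is −1. With an overall charge of −4 the chromium centre must be in the +2 oxidation state. Group 6 minus oxidation state 2 gives a d⁴ configuration. Bromide is a weak-field ligand for a first-row metal, so the complex is high-spin. The t₂g³e_g¹ (high-spin) configuration has an unevenly filled e_g set; the Jahn–Teller theorem predicts a tetragonal distortion (typically axial elongation) to lift the degeneracy.
[MoCl(H₂O)₅]⁴⁺: Summing ligand charges against the +4 overall charge gives an oxidation state of +5 for molybdenum. Molybdenum is a group-6 element; Mo(V) is therefore d¹. The d¹ configuration leaves the e_g set evenly filled (or empty) — no strong Jahn–Teller driving force.

[CrBr₆]⁴−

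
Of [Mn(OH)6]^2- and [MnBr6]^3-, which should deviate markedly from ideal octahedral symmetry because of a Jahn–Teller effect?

[Mn(OH)6]^2-: Summing ligand charges against the −2 overall charge gives an oxidation state of +4 for manganese. Group 7 minus oxidation state 4 gives a d³ configuration. The d³ configuration leaves the e_g set evenly filled (or empty) — no strong Jahn–Teller driving force.
[MnBr6]^3-: Each bromide is −1; balancing the −3 overall charge requires Mn(III). Mn sits in group 7, so the d-electron count is 7 − 3 = 4. Bromide is a weak-field ligand for a first-row metal, so the complex is high-spin. The t₂g³e_g¹ (high-spin) configuration has an unevenly filled e_g set; the Jahn–Teller theorem predicts a tetragonal distortion (typically axial elongation) to lift the degeneracy.

[MnBr6]^3-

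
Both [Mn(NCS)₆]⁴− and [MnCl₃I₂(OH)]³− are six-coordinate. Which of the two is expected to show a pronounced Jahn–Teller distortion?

[Mn(NCS)₆]⁴−: Ligand charges: each isothiocyanate is −1. With an overall charge of −4 the manganese centre must be in the +2 oxidation state. Manganese is a group-7 element; Mn(II) is therefore d⁵. Isothiocyanate is a weak-field ligand for a first-row metal, so the complex is high-spin. The d⁵ configuration leaves the e_g set evenly filled (or empty) — no strong Jahn–Teller driving force.
[MnCl₃I₂(OH)]³−: Each chloride is −1; each iodide is −1; each hydroxide is −1; balancing the −3 overall charge requires Mn(III). Group 7 minus oxidation state 3 gives a d⁴ configuration. Chloride, hydroxide, and iodide are weak-field ligands for a first-row metal, so the complex is high-spin. The t₂g³e_g¹ (high-spin) configuration has an unevenly filled e_g set; the Jahn–Teller theorem predicts a tetragonal distortion (typically axial elongation) to lift the degeneracy.

[MnCl₃I₂(OH)]³−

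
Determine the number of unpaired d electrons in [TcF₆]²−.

3

Each fluoride is −1; balancing the −2 overall charge requires Tc(IV).
Group 7 minus oxidation state 4 gives a d³ configuration.
In an octahedral field the d³ configuration is t₂g³e_g⁰ (only one arrangement possible), giving 3 unpaired electrons.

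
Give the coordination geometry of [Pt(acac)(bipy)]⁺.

square planar

Ligand charges: each acetylacetonate is −1; 2,2′-bipyridine is neutral. With an overall charge of +1 the platinum centre must be in the +2 oxidation state.
Platinum is a group-10 element; Pt(II) is therefore d⁸.
Counting donor atoms: 1×acetylacetonate (bidentate) → 2 donors; 1×2,2′-bipyridine (bidentate) → 2 donors. Coordination number = 4.
A 5d d⁸ ion has a large crystal-field splitting; square planar leaves the high-energy d_{x²−y²} orbital empty and maximises CFSE.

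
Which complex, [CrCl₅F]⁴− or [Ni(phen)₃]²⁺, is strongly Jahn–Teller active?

[CrCl₅F]⁴−: Ligand charges: each chloride is −1; each fluoride is −1. With an overall charge of −4 the chromium centre must be in the +2 oxidation state. Chromium is a group-6 element; Cr(II) is therefore d⁴. Chloride and fluoride are weak-field ligands for a first-row metal, so the complex is high-spin. The t₂g³e_g¹ (high-spin) configuration has an unevenly filled e_g set; the Jahn–Teller theorem predicts a tetragonal distortion (typically axial elongation) to lift the degeneracy.
[Ni(phen)₃]²⁺: Ligand charges: 1,10-phenanthroline is neutral. With an overall charge of +2 the nickel centre must be in the +2 oxidation state. Nickel is a group-10 element; Ni(II) is therefore d⁸. The d⁸ configuration leaves the e_g set evenly filled (or empty) — no strong Jahn–Teller driving force.

[CrCl₅F]⁴−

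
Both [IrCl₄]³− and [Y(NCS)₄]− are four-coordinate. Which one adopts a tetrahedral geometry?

[Y(NCS)₄]−

For [IrCl₄]³−: Summing ligand charges against the −3 overall charge gives an oxidation state of +1 for iridium. Iridium is a group-9 element; Ir(I) is therefore d⁸. A 5d d⁸ ion has a large crystal-field splitting; square planar leaves the high-energy d_{x²−y²} orbital empty and maximises CFSE. → square planar.
For [Y(NCS)₄]−: Ligand charges: each isothiocyanate is −1. With an overall charge of −1 the yttrium centre must be in the +3 oxidation state. Yttrium is a group-3 element; Y(III) is therefore d⁰. A d⁰ ion has no crystal-field stabilisation preference between square planar and tetrahedral, so four ligands adopt the sterically favoured tetrahedral geometry. → tetrahedral.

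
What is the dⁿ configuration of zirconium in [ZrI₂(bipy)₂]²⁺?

d0

Ligand charges: each iodide is −1; 2,2′-bipyridine is neutral. With an overall charge of +2 the zirconium centre must be in the +4 oxidation state.
Zirconium is a group-4 element; Zr(IV) is therefore d⁰.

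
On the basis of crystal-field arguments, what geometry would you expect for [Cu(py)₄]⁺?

tetrahedral

Ligand charges: pyridine is neutral. With an overall charge of +1 the copper centre must be in the +1 oxidation state.
Copper is a group-11 element; Cu(I) is therefore d¹⁰.
Coordination number: 4.
A d¹⁰ ion has no crystal-field stabilisation preference between square planar and tetrahedral, so four ligands adopt the sterically favoured tetrahedral geometry.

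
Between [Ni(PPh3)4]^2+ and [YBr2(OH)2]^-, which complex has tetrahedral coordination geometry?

For [Ni(PPh3)4]^2+: Triphenylphosphine is neutral; balancing the +2 overall charge requires Ni(II). Group 10 minus oxidation state 2 gives a d⁸ configuration. Triphenylphosphine is a strong-field ligand (high in the spectrochemical series). A 3d d⁸ ion with strong-field ligands gains enough CFSE to favour square planar over tetrahedral. → square planar.
For [YBr2(OH)2]^-: Ligand charges: each bromide is −1; each hydroxide is −1. With an overall charge of −1 the yttrium centre must be in the +3 oxidation state. Yttrium is a group-3 element; Y(III) is therefore d⁰. A d⁰ ion has no crystal-field stabilisation preference between square planar and tetrahedral, so four ligands adopt the sterically favoured tetrahedral geometry. → tetrahedral.

[YBr2(OH)2]^-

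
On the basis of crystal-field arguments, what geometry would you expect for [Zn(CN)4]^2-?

tetrahedral

Summing ligand charges against the −2 overall charge gives an oxidation state of +2 for zinc.
Zinc is a group-12 element; Zn(II) is therefore d¹⁰.
With 4 monodentate ligands the coordination number is 4.
A d¹⁰ ion has no crystal-field stabilisation preference between square planar and tetrahedral, so four ligands adopt the sterically favoured tetrahedral geometry.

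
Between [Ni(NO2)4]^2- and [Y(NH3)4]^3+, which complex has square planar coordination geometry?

For [Ni(NO2)4]^2-: Each nitro (N-bound nitrite) is −1; balancing the −2 overall charge requires Ni(II). Ni sits in group 10, so the d-electron count is 10 − 2 = 8. Nitro (N-bound nitrite) is a strong-field ligand (high in the spectrochemical series). A 3d d⁸ ion with strong-field ligands gains enough CFSE to favour square planar over tetrahedral. → square planar.
For [Y(NH3)4]^3+: Ammonia is neutral; balancing the +3 overall charge requires Y(III). Yttrium is a group-3 element; Y(III) is therefore d⁰. A d⁰ ion has no crystal-field stabilisation preference between square planar and tetrahedral, so four ligands adopt the sterically favoured tetrahedral geometry. → tetrahedral.

[Ni(NO2)4]^2-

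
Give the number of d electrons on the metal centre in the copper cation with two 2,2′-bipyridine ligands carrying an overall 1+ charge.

d¹⁰

Ligand charges: 2,2′-bipyridine is neutral. With an overall charge of +1 the copper centre must be in the +1 oxidation state.
Group 11 minus oxidation state 1 gives a d¹⁰ configuration.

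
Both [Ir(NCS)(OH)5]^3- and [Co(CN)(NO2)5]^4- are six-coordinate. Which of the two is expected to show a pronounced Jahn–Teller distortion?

[Co(CN)(NO2)5]^4-

[Ir(NCS)(OH)5]^3-: Ligand charges: each isothiocyanate is −1; each hydroxide is −1. With an overall charge of −3 the iridium centre must be in the +3 oxidation state. Group 9 minus oxidation state 3 gives a d⁶ configuration. A 5d ion has a large Δₒ and is invariably low-spin. The d⁶ configuration leaves the e_g set evenly filled (or empty) — no strong Jahn–Teller driving force.
[Co(CN)(NO2)5]^4-: Summing ligand charges against the −4 overall charge gives an oxidation state of +2 for cobalt. Cobalt is a group-9 element; Co(II) is therefore d⁷. Cyanide and nitro (N-bound nitrite) are strong-field ligands (high in the spectrochemical series) for a first-row metal, so the complex is low-spin. The t₂g⁶e_g¹ (low-spin) configuration has an unevenly filled e_g set; the Jahn–Teller theorem predicts a tetragonal distortion (typically axial elongation) to lift the degeneracy.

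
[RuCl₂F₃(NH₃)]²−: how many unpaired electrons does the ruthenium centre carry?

1 unpaired electron

Ligand charges: each chloride is −1; each fluoride is −1; ammonia is neutral. With an overall charge of −2 the ruthenium centre must be in the +3 oxidation state.
Ruthenium is a group-8 element; Ru(III) is therefore d⁵.
The spin state decides the count: a 4d ion has a large Δₒ and is invariably low-spin.
An octahedral low-spin d⁵ ion is t₂g⁵e_g⁰, giving 1 unpaired electron.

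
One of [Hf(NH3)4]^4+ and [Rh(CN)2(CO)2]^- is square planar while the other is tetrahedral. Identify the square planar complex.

[Rh(CN)2(CO)2]^-

For [Hf(NH3)4]^4+: Summing ligand charges against the +4 overall charge gives an oxidation state of +4 for hafnium. Hafnium is a group-4 element; Hf(IV) is therefore d⁰. A d⁰ ion has no crystal-field stabilisation preference between square planar and tetrahedral, so four ligands adopt the sterically favoured tetrahedral geometry. → tetrahedral.
For [Rh(CN)2(CO)2]^-: Summing ligand charges against the −1 overall charge gives an oxidation state of +1 for rhodium. Group 9 minus oxidation state 1 gives a d⁸ configuration. A 4d d⁸ ion has a large crystal-field splitting; square planar leaves the high-energy d_{x²−y²} orbital empty and maximises CFSE. → square planar.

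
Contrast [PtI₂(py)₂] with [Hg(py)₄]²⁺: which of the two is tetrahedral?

[Hg(py)₄]²⁺

For [PtI₂(py)₂]: Summing ligand charges against the 0 overall charge gives an oxidation state of +2 for platinum. Pt sits in group 10, so the d-electron count is 10 − 2 = 8. A 5d d⁸ ion has a large crystal-field splitting; square planar leaves the high-energy d_{x²−y²} orbital empty and maximises CFSE. → square planar.
For [Hg(py)₄]²⁺: Summing ligand charges against the +2 overall charge gives an oxidation state of +2 for mercury. Hg sits in group 12, so the d-electron count is 12 − 2 = 10. A d¹⁰ ion has no crystal-field stabilisation preference between square planar and tetrahedral, so four ligands adopt the sterically favoured tetrahedral geometry. → tetrahedral.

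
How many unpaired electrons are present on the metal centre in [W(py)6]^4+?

Ligand charges: pyridine is neutral. With an overall charge of +4 the tungsten centre must be in the +4 oxidation state.
Tungsten is a group-6 element; W(IV) is therefore d².
In an octahedral field the d² configuration is t₂g²e_g⁰ (only one arrangement possible), giving 2 unpaired electrons.

2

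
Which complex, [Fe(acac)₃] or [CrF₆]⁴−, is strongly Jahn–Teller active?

[Fe(acac)₃]: Summing ligand charges against the 0 overall charge gives an oxidation state of +3 for iron. Fe sits in group 8, so the d-electron count is 8 − 3 = 5. Acetylacetonate is a weak-field ligand for a first-row metal, so the complex is high-spin. The d⁵ configuration leaves the e_g set evenly filled (or empty) — no strong Jahn–Teller driving force.
[CrF₆]⁴−: Summing ligand charges against the −4 overall charge gives an oxidation state of +2 for chromium. Chromium is a group-6 element; Cr(II) is therefore d⁴. Fluoride is a weak-field ligand for a first-row metal, so the complex is high-spin. The t₂g³e_g¹ (high-spin) configuration has an unevenly filled e_g set; the Jahn–Teller theorem predicts a tetragonal distortion (typically axial elongation) to lift the degeneracy.

[CrF₆]⁴−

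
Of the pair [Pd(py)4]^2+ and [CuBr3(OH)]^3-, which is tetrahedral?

[CuBr3(OH)]^3-

For [Pd(py)4]^2+: Summing ligand charges against the +2 overall charge gives an oxidation state of +2 for palladium. Pd sits in group 10, so the d-electron count is 10 − 2 = 8. A 4d d⁸ ion has a large crystal-field splitting; square planar leaves the high-energy d_{x²−y²} orbital empty and maximises CFSE. → square planar.
For [CuBr3(OH)]^3-: Summing ligand charges against the −3 overall charge gives an oxidation state of +1 for copper. Copper is a group-11 element; Cu(I) is therefore d¹⁰. A d¹⁰ ion has no crystal-field stabilisation preference between square planar and tetrahedral, so four ligands adopt the sterically favoured tetrahedral geometry. → tetrahedral.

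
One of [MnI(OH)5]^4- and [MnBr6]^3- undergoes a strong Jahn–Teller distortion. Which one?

[MnBr6]^3-

[MnI(OH)5]^4-: Summing ligand charges against the −4 overall charge gives an oxidation state of +2 for manganese. Manganese is a group-7 element; Mn(II) is therefore d⁵. Hydroxide and iodide are weak-field ligands for a first-row metal, so the complex is high-spin. The d⁵ configuration leaves the e_g set evenly filled (or empty) — no strong Jahn–Teller driving force.
[MnBr6]^3-: Summing ligand charges against the −3 overall charge gives an oxidation state of +3 for manganese. Group 7 minus oxidation state 3 gives a d⁴ configuration. Bromide is a weak-field ligand for a first-row metal, so the complex is high-spin. The t₂g³e_g¹ (high-spin) configuration has an unevenly filled e_g set; the Jahn–Teller theorem predicts a tetragonal distortion (typically axial elongation) to lift the degeneracy.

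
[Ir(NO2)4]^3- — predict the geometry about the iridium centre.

Ligand charges: each nitro (N-bound nitrite) is −1. With an overall charge of −3 the iridium centre must be in the +1 oxidation state.
Ir sits in group 9, so the d-electron count is 9 − 1 = 8.
Coordination number: 4.
A 5d d⁸ ion has a large crystal-field splitting; square planar leaves the high-energy d_{x²−y²} orbital empty and maximises CFSE.

square planar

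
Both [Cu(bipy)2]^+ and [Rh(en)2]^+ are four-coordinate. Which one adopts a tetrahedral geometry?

For [Cu(bipy)2]^+: Ligand charges: 2,2′-bipyridine is neutral. With an overall charge of +1 the copper centre must be in the +1 oxidation state. Cu sits in group 11, so the d-electron count is 11 − 1 = 10. A d¹⁰ ion has no crystal-field stabilisation preference between square planar and tetrahedral, so four ligands adopt the sterically favoured tetrahedral geometry. → tetrahedral.
For [Rh(en)2]^+: Ligand charges: ethylenediamine is neutral. With an overall charge of +1 the rhodium centre must be in the +1 oxidation state. Rh sits in group 9, so the d-electron count is 9 − 1 = 8. A 4d d⁸ ion has a large crystal-field splitting; square planar leaves the high-energy d_{x²−y²} orbital empty and maximises CFSE. → square planar.

[Cu(bipy)2]^+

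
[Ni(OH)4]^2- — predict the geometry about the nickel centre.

Summing ligand charges against the −2 overall charge gives an oxidation state of +2 for nickel.
Group 10 minus oxidation state 2 gives a d⁸ configuration.
Coordination number: 4.
Hydroxide is a weak-field ligand.
With weak-field ligands the CFSE gain from square planar is small, so a 3d d⁸ ion takes the sterically preferred tetrahedral geometry.

tetrahedral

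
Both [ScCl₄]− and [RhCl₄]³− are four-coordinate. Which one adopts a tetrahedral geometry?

For [ScCl₄]−: Each chloride is −1; balancing the −1 overall charge requires Sc(III). Scandium is a group-3 element; Sc(III) is therefore d⁰. A d⁰ ion has no crystal-field stabilisation preference between square planar and tetrahedral, so four ligands adopt the sterically favoured tetrahedral geometry. → tetrahedral.
For [RhCl₄]³−: Summing ligand charges against the −3 overall charge gives an oxidation state of +1 for rhodium. Group 9 minus oxidation state 1 gives a d⁸ configuration. A 4d d⁸ ion has a large crystal-field splitting; square planar leaves the high-energy d_{x²−y²} orbital empty and maximises CFSE. → square planar.

[ScCl₄]−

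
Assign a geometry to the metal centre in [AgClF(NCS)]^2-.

Ligand charges: each chloride is −1; each fluoride is −1; each isothiocyanate is −1. With an overall charge of −2 the silver centre must be in the +1 oxidation state.
Group 11 minus oxidation state 1 gives a d¹⁰ configuration.
With 3 monodentate ligands the coordination number is 3.
Three ligands around a d¹⁰ centre minimise repulsion in a trigonal-planar arrangement.

trigonal planar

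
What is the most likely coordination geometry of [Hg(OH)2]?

linear

Ligand charges: each hydroxide is −1. With an overall charge of 0 the mercury centre must be in the +2 oxidation state.
Group 12 minus oxidation state 2 gives a d¹⁰ configuration.
With 2 monodentate ligands the coordination number is 2.
A d¹⁰ ion with only two ligands adopts a linear arrangement (sp hybridisation; no CFSE preference).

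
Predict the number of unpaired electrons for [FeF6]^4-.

Ligand charges: each fluoride is −1. With an overall charge of −4 the iron centre must be in the +2 oxidation state.
Iron is a group-8 element; Fe(II) is therefore d⁶.
The spin state decides the count: Fluoride is a weak-field ligand for a first-row metal, so the complex is high-spin.
An octahedral high-spin d⁶ ion is t₂g⁴e_g², giving 4 unpaired electrons.

4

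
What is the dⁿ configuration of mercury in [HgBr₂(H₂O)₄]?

d10

Ligand charges: each bromide is −1; water is neutral. With an overall charge of 0 the mercury centre must be in the +2 oxidation state.
Mercury is a group-12 element; Hg(II) is therefore d¹⁰.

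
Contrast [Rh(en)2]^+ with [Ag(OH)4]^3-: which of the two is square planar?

For [Rh(en)2]^+: Ligand charges: ethylenediamine is neutral. With an overall charge of +1 the rhodium centre must be in the +1 oxidation state. Rhodium is a group-9 element; Rh(I) is therefore d⁸. A 4d d⁸ ion has a large crystal-field splitting; square planar leaves the high-energy d_{x²−y²} orbital empty and maximises CFSE. → square planar.
For [Ag(OH)4]^3-: Ligand charges: each hydroxide is −1. With an overall charge of −3 the silver centre must be in the +1 oxidation state. Silver is a group-11 element; Ag(I) is therefore d¹⁰. A d¹⁰ ion has no crystal-field stabilisation preference between square planar and tetrahedral, so four ligands adopt the sterically favoured tetrahedral geometry. → tetrahedral.

[Rh(en)2]^+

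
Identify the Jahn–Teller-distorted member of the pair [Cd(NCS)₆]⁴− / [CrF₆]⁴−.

[Cd(NCS)₆]⁴−: Summing ligand charges against the −4 overall charge gives an oxidation state of +2 for cadmium. Group 12 minus oxidation state 2 gives a d¹⁰ configuration. The d¹⁰ configuration leaves the e_g set evenly filled (or empty) — no strong Jahn–Teller driving force.
[CrF₆]⁴−: Summing ligand charges against the −4 overall charge gives an oxidation state of +2 for chromium. Group 6 minus oxidation state 2 gives a d⁴ configuration. Fluoride is a weak-field ligand for a first-row metal, so the complex is high-spin. The t₂g³e_g¹ (high-spin) configuration has an unevenly filled e_g set; the Jahn–Teller theorem predicts a tetragonal distortion (typically axial elongation) to lift the degeneracy.

[CrF₆]⁴−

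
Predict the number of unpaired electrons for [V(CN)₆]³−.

2 unpaired electrons

Summing ligand charges against the −3 overall charge gives an oxidation state of +3 for vanadium.
Vanadium is a group-5 element; V(III) is therefore d².
In an octahedral field the d² configuration is t₂g²e_g⁰ (only one arrangement possible), giving 2 unpaired electrons.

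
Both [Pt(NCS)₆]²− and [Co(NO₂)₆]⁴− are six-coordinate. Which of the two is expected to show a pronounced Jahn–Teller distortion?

[Co(NO₂)₆]⁴−

[Pt(NCS)₆]²−: Summing ligand charges against the −2 overall charge gives an oxidation state of +4 for platinum. Platinum is a group-10 element; Pt(IV) is therefore d⁶. A 5d ion has a large Δₒ and is invariably low-spin. The d⁶ configuration leaves the e_g set evenly filled (or empty) — no strong Jahn–Teller driving force.
[Co(NO₂)₆]⁴−: Each nitro (N-bound nitrite) is −1; balancing the −4 overall charge requires Co(II). Cobalt is a group-9 element; Co(II) is therefore d⁷. Nitro (N-bound nitrite) is a strong-field ligand (high in the spectrochemical series) for a first-row metal, so the complex is low-spin. The t₂g⁶e_g¹ (low-spin) configuration has an unevenly filled e_g set; the Jahn–Teller theorem predicts a tetragonal distortion (typically axial elongation) to lift the degeneracy.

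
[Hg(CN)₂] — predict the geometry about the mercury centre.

Summing ligand charges against the 0 overall charge gives an oxidation state of +2 for mercury.
Mercury is a group-12 element; Hg(II) is therefore d¹⁰.
With 2 monodentate ligands the coordination number is 2.
A d¹⁰ ion with only two ligands adopts a linear arrangement (sp hybridisation; no CFSE preference).

linear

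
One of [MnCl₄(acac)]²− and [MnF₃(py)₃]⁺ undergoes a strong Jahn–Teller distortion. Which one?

[MnCl₄(acac)]²−

[MnCl₄(acac)]²−: Ligand charges: each chloride is −1; each acetylacetonate is −1. With an overall charge of −2 the manganese centre must be in the +3 oxidation state. Mn sits in group 7, so the d-electron count is 7 − 3 = 4. Acetylacetonate and chloride are weak-field ligands for a first-row metal, so the complex is high-spin. The t₂g³e_g¹ (high-spin) configuration has an unevenly filled e_g set; the Jahn–Teller theorem predicts a tetragonal distortion (typically axial elongation) to lift the degeneracy.
[MnF₃(py)₃]⁺: Summing ligand charges against the +1 overall charge gives an oxidation state of +4 for manganese. Mn sits in group 7, so the d-electron count is 7 − 4 = 3. The d³ configuration leaves the e_g set evenly filled (or empty) — no strong Jahn–Teller driving force.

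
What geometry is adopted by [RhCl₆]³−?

octahedral

Summing ligand charges against the −3 overall charge gives an oxidation state of +3 for rhodium.
Rh sits in group 9, so the d-electron count is 9 − 3 = 6.
With 6 monodentate ligands the coordination number is 6.
Six donors around a single metal centre give an octahedral coordination sphere.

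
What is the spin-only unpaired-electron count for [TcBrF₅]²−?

3

Summing ligand charges against the −2 overall charge gives an oxidation state of +4 for technetium.
Tc sits in group 7, so the d-electron count is 7 − 4 = 3.
In an octahedral field the d³ configuration is t₂g³e_g⁰ (only one arrangement possible), giving 3 unpaired electrons.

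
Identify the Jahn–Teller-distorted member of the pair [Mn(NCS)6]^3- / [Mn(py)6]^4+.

[Mn(NCS)6]^3-

[Mn(NCS)6]^3-: Each isothiocyanate is −1; balancing the −3 overall charge requires Mn(III). Mn sits in group 7, so the d-electron count is 7 − 3 = 4. Isothiocyanate is a weak-field ligand for a first-row metal, so the complex is high-spin. The t₂g³e_g¹ (high-spin) configuration has an unevenly filled e_g set; the Jahn–Teller theorem predicts a tetragonal distortion (typically axial elongation) to lift the degeneracy.
[Mn(py)6]^4+: Summing ligand charges against the +4 overall charge gives an oxidation state of +4 for manganese. Group 7 minus oxidation state 4 gives a d³ configuration. The d³ configuration leaves the e_g set evenly filled (or empty) — no strong Jahn–Teller driving force.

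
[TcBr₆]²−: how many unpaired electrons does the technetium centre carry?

3

Summing ligand charges against the −2 overall charge gives an oxidation state of +4 for technetium.
Group 7 minus oxidation state 4 gives a d³ configuration.
In an octahedral field the d³ configuration is t₂g³e_g⁰ (only one arrangement possible), giving 3 unpaired electrons.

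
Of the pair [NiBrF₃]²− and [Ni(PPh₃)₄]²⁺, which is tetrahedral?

[NiBrF₃]²−

For [NiBrF₃]²−: Each bromide is −1; each fluoride is −1; balancing the −2 overall charge requires Ni(II). Group 10 minus oxidation state 2 gives a d⁸ configuration. Bromide and fluoride are weak-field ligands. With weak-field ligands the CFSE gain from square planar is small, so a 3d d⁸ ion takes the sterically preferred tetrahedral geometry. → tetrahedral.
For [Ni(PPh₃)₄]²⁺: Summing ligand charges against the +2 overall charge gives an oxidation state of +2 for nickel. Nickel is a group-10 element; Ni(II) is therefore d⁸. Triphenylphosphine is a strong-field ligand (high in the spectrochemical series). A 3d d⁸ ion with strong-field ligands gains enough CFSE to favour square planar over tetrahedral. → square planar.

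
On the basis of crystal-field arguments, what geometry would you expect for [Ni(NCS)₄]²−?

Summing ligand charges against the −2 overall charge gives an oxidation state of +2 for nickel.
Group 10 minus oxidation state 2 gives a d⁸ configuration.
Coordination number: 4.
Isothiocyanate is a weak-field ligand.
With weak-field ligands the CFSE gain from square planar is small, so a 3d d⁸ ion takes the sterically preferred tetrahedral geometry.

tetrahedral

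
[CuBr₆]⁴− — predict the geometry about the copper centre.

octahedral

Summing ligand charges against the −4 overall charge gives an oxidation state of +2 for copper.
Copper is a group-11 element; Cu(II) is therefore d⁹.
With 6 monodentate ligands the coordination number is 6.
Six donors around a single metal centre give an octahedral coordination sphere.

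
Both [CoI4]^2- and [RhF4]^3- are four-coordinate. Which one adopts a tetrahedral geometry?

For [CoI4]^2-: Each iodide is −1; balancing the −2 overall charge requires Co(II). Co sits in group 9, so the d-electron count is 9 − 2 = 7. For a high-spin 3d d⁷ ion with weak-field ligands the small Δₜ gives little square-planar CFSE advantage, so four ligands adopt the sterically favoured tetrahedral geometry. → tetrahedral.
For [RhF4]^3-: Each fluoride is −1; balancing the −3 overall charge requires Rh(I). Rhodium is a group-9 element; Rh(I) is therefore d⁸. A 4d d⁸ ion has a large crystal-field splitting; square planar leaves the high-energy d_{x²−y²} orbital empty and maximises CFSE. → square planar.

[CoI4]^2-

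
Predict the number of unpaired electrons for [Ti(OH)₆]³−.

Summing ligand charges against the −3 overall charge gives an oxidation state of +3 for titanium.
Ti sits in group 4, so the d-electron count is 4 − 3 = 1.
In an octahedral field the d¹ configuration is t₂g¹e_g⁰ (only one arrangement possible), giving 1 unpaired electron.

1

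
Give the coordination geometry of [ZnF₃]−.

trigonal planar

Each fluoride is −1; balancing the −1 overall charge requires Zn(II).
Group 12 minus oxidation state 2 gives a d¹⁰ configuration.
Coordination number: 3.
Three ligands around a d¹⁰ centre minimise repulsion in a trigonal-planar arrangement.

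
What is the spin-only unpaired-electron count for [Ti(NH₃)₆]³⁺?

Ligand charges: ammonia is neutral. With an overall charge of +3 the titanium centre must be in the +3 oxidation state.
Titanium is a group-4 element; Ti(III) is therefore d¹.
In an octahedral field the d¹ configuration is t₂g¹e_g⁰ (only one arrangement possible), giving 1 unpaired electron.

1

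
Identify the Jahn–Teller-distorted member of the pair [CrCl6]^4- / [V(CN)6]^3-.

[CrCl6]^4-

[CrCl6]^4-: Each chloride is −1; balancing the −4 overall charge requires Cr(II). Chromium is a group-6 element; Cr(II) is therefore d⁴. Chloride is a weak-field ligand for a first-row metal, so the complex is high-spin. The t₂g³e_g¹ (high-spin) configuration has an unevenly filled e_g set; the Jahn–Teller theorem predicts a tetragonal distortion (typically axial elongation) to lift the degeneracy.
[V(CN)6]^3-: Ligand charges: each cyanide is −1. With an overall charge of −3 the vanadium centre must be in the +3 oxidation state. Group 5 minus oxidation state 3 gives a d² configuration. The d² configuration leaves the e_g set evenly filled (or empty) — no strong Jahn–Teller driving force.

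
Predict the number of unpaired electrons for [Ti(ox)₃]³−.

1

Ligand charges: each oxalate is −2. With an overall charge of −3 the titanium centre must be in the +3 oxidation state.
Titanium is a group-4 element; Ti(III) is therefore d¹.
Counting donor atoms: 3×oxalate (bidentate) → 6 donors. Coordination number = 6.
In an octahedral field the d¹ configuration is t₂g¹e_g⁰ (only one arrangement possible), giving 1 unpaired electron.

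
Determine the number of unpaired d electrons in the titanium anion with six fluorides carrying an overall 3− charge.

Each fluoride is −1; balancing the −3 overall charge requires Ti(III).
Ti sits in group 4, so the d-electron count is 4 − 3 = 1.
In an octahedral field the d¹ configuration is t₂g¹e_g⁰ (only one arrangement possible), giving 1 unpaired electron.

1 unpaired electron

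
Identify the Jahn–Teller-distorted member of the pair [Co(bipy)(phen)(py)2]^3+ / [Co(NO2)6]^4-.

[Co(bipy)(phen)(py)2]^3+: Summing ligand charges against the +3 overall charge gives an oxidation state of +3 for cobalt. Co sits in group 9, so the d-electron count is 9 − 3 = 6. Co(III) has an exceptionally large octahedral splitting and is low-spin with essentially every ligand except fluoride. The d⁶ configuration leaves the e_g set evenly filled (or empty) — no strong Jahn–Teller driving force.
[Co(NO2)6]^4-: Ligand charges: each nitro (N-bound nitrite) is −1. With an overall charge of −4 the cobalt centre must be in the +2 oxidation state. Co sits in group 9, so the d-electron count is 9 − 2 = 7. Nitro (N-bound nitrite) is a strong-field ligand (high in the spectrochemical series) for a first-row metal, so the complex is low-spin. The t₂g⁶e_g¹ (low-spin) configuration has an unevenly filled e_g set; the Jahn–Teller theorem predicts a tetragonal distortion (typically axial elongation) to lift the degeneracy.

[Co(NO2)6]^4-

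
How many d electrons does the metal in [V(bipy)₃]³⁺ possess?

d²

Ligand charges: 2,2′-bipyridine is neutral. With an overall charge of +3 the vanadium centre must be in the +3 oxidation state.
V sits in group 5, so the d-electron count is 5 − 3 = 2.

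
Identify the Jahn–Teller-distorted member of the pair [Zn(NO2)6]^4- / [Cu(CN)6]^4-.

[Cu(CN)6]^4-

[Zn(NO2)6]^4-: Summing ligand charges against the −4 overall charge gives an oxidation state of +2 for zinc. Zinc is a group-12 element; Zn(II) is therefore d¹⁰. The d¹⁰ configuration leaves the e_g set evenly filled (or empty) — no strong Jahn–Teller driving force.
[Cu(CN)6]^4-: Ligand charges: each cyanide is −1. With an overall charge of −4 the copper centre must be in the +2 oxidation state. Copper is a group-11 element; Cu(II) is therefore d⁹. The t₂g⁶e_g³ configuration has an unevenly filled e_g set; the Jahn–Teller theorem predicts a tetragonal distortion (typically axial elongation) to lift the degeneracy.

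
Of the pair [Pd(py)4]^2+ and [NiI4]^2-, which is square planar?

For [Pd(py)4]^2+: Ligand charges: pyridine is neutral. With an overall charge of +2 the palladium centre must be in the +2 oxidation state. Group 10 minus oxidation state 2 gives a d⁸ configuration. A 4d d⁸ ion has a large crystal-field splitting; square planar leaves the high-energy d_{x²−y²} orbital empty and maximises CFSE. → square planar.
For [NiI4]^2-: Each iodide is −1; balancing the −2 overall charge requires Ni(II). Nickel is a group-10 element; Ni(II) is therefore d⁸. Iodide is a weak-field ligand. With weak-field ligands the CFSE gain from square planar is small, so a 3d d⁸ ion takes the sterically preferred tetrahedral geometry. → tetrahedral.

[Pd(py)4]^2+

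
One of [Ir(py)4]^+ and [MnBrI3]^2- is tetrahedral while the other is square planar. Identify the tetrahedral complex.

For [Ir(py)4]^+: Summing ligand charges against the +1 overall charge gives an oxidation state of +1 for iridium. Ir sits in group 9, so the d-electron count is 9 − 1 = 8. A 5d d⁸ ion has a large crystal-field splitting; square planar leaves the high-energy d_{x²−y²} orbital empty and maximises CFSE. → square planar.
For [MnBrI3]^2-: Each bromide is −1; each iodide is −1; balancing the −2 overall charge requires Mn(II). Manganese is a group-7 element; Mn(II) is therefore d⁵. A high-spin d⁵ ion has zero CFSE in either geometry, so four ligands adopt the sterically favoured tetrahedral geometry. → tetrahedral.

[MnBrI3]^2-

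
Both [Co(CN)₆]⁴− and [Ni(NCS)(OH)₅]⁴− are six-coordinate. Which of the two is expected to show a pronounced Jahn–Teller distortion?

[Co(CN)₆]⁴−: Each cyanide is −1; balancing the −4 overall charge requires Co(II). Co sits in group 9, so the d-electron count is 9 − 2 = 7. Cyanide is a strong-field ligand (high in the spectrochemical series) for a first-row metal, so the complex is low-spin. The t₂g⁶e_g¹ (low-spin) configuration has an unevenly filled e_g set; the Jahn–Teller theorem predicts a tetragonal distortion (typically axial elongation) to lift the degeneracy.
[Ni(NCS)(OH)₅]⁴−: Summing ligand charges against the −4 overall charge gives an oxidation state of +2 for nickel. Nickel is a group-10 element; Ni(II) is therefore d⁸. The d⁸ configuration leaves the e_g set evenly filled (or empty) — no strong Jahn–Teller driving force.

[Co(CN)₆]⁴−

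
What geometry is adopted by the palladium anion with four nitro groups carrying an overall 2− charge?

Summing ligand charges against the −2 overall charge gives an oxidation state of +2 for palladium.
Palladium is a group-10 element; Pd(II) is therefore d⁸.
Coordination number: 4.
A 4d d⁸ ion has a large crystal-field splitting; square planar leaves the high-energy d_{x²−y²} orbital empty and maximises CFSE.

square planar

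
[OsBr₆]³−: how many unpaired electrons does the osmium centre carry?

Each bromide is −1; balancing the −3 overall charge requires Os(III).
Os sits in group 8, so the d-electron count is 8 − 3 = 5.
The spin state decides the count: a 5d ion has a large Δₒ and is invariably low-spin.
An octahedral low-spin d⁵ ion is t₂g⁵e_g⁰, giving 1 unpaired electron.

1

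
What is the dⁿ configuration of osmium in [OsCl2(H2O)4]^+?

Summing ligand charges against the +1 overall charge gives an oxidation state of +3 for osmium.
Group 8 minus oxidation state 3 gives a d⁵ configuration.

d5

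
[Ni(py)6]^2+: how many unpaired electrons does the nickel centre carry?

Summing ligand charges against the +2 overall charge gives an oxidation state of +2 for nickel.
Group 10 minus oxidation state 2 gives a d⁸ configuration.
In an octahedral field the d⁸ configuration is t₂g⁶e_g² (only one arrangement possible), giving 2 unpaired electrons.

2 unpaired electrons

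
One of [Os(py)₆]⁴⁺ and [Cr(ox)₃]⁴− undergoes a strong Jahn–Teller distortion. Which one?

[Cr(ox)₃]⁴−

[Os(py)₆]⁴⁺: Ligand charges: pyridine is neutral. With an overall charge of +4 the osmium centre must be in the +4 oxidation state. Group 8 minus oxidation state 4 gives a d⁴ configuration. A 5d ion has a large Δₒ and is invariably low-spin. The d⁴ configuration leaves the e_g set evenly filled (or empty) — no strong Jahn–Teller driving force.
[Cr(ox)₃]⁴−: Each oxalate is −2; balancing the −4 overall charge requires Cr(II). Cr sits in group 6, so the d-electron count is 6 − 2 = 4. Oxalate is a weak-field ligand for a first-row metal, so the complex is high-spin. The t₂g³e_g¹ (high-spin) configuration has an unevenly filled e_g set; the Jahn–Teller theorem predicts a tetragonal distortion (typically axial elongation) to lift the degeneracy.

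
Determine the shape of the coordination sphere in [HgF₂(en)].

Ligand charges: each fluoride is −1; ethylenediamine is neutral. With an overall charge of 0 the mercury centre must be in the +2 oxidation state.
Mercury is a group-12 element; Hg(II) is therefore d¹⁰.
Counting donor atoms: 2×fluoride (monodentate) → 2 donors; 1×ethylenediamine (bidentate) → 2 donors. Coordination number = 4.
A d¹⁰ ion has no crystal-field stabilisation preference between square planar and tetrahedral, so four ligands adopt the sterically favoured tetrahedral geometry.

tetrahedral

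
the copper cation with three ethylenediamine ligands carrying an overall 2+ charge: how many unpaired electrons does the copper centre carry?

1 unpaired electron

Summing ligand charges against the +2 overall charge gives an oxidation state of +2 for copper.
Copper is a group-11 element; Cu(II) is therefore d⁹.
Counting donor atoms: 3×ethylenediamine (bidentate) → 6 donors. Coordination number = 6.
In an octahedral field the d⁹ configuration is t₂g⁶e_g³ (only one arrangement possible), giving 1 unpaired electron.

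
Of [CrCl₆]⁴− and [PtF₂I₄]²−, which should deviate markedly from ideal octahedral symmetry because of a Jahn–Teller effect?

[CrCl₆]⁴−: Each chloride is −1; balancing the −4 overall charge requires Cr(II). Chromium is a group-6 element; Cr(II) is therefore d⁴. Chloride is a weak-field ligand for a first-row metal, so the complex is high-spin. The t₂g³e_g¹ (high-spin) configuration has an unevenly filled e_g set; the Jahn–Teller theorem predicts a tetragonal distortion (typically axial elongation) to lift the degeneracy.
[PtF₂I₄]²−: Summing ligand charges against the −2 overall charge gives an oxidation state of +4 for platinum. Pt sits in group 10, so the d-electron count is 10 − 4 = 6. A 5d ion has a large Δₒ and is invariably low-spin. The d⁶ configuration leaves the e_g set evenly filled (or empty) — no strong Jahn–Teller driving force.

[CrCl₆]⁴−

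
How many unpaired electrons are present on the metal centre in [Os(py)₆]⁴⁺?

2

Summing ligand charges against the +4 overall charge gives an oxidation state of +4 for osmium.
Os sits in group 8, so the d-electron count is 8 − 4 = 4.
The spin state decides the count: a 5d ion has a large Δₒ and is invariably low-spin.
An octahedral low-spin d⁴ ion is t₂g⁴e_g⁰, giving 2 unpaired electrons.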